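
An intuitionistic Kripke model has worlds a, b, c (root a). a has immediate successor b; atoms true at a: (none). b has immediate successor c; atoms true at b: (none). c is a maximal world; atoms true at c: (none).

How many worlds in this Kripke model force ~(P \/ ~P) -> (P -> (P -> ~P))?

3

a: forces it.
b: forces it.
c: forces it.
Worlds forcing the formula: {a, b, c}.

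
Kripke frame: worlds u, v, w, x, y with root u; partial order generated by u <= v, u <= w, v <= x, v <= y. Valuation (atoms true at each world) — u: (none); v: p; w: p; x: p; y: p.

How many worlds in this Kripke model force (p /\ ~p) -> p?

u: forces it.
v: forces it.
w: forces it.
x: forces it.
y: forces it.
Worlds forcing the formula: {u, v, w, x, y}.

5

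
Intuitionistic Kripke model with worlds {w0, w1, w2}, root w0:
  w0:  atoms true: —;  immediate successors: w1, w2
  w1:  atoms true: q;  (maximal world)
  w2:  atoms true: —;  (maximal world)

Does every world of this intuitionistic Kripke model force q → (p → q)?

Yes

w0 ⊩ q → (p → q): every world accessible from w0 that forces q (namely w1) also forces p → q.
Since the root w0 forces q → (p → q) and forcing is persistent (monotone upward), every world forces it.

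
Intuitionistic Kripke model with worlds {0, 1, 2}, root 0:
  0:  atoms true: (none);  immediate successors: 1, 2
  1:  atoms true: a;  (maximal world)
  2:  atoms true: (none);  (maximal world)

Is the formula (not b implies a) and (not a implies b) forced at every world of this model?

No

Not every world: 0 does not force (not b implies a) and (not a implies b).
0 does not force (not b implies a) and (not a implies b) since 0 fails not b implies a.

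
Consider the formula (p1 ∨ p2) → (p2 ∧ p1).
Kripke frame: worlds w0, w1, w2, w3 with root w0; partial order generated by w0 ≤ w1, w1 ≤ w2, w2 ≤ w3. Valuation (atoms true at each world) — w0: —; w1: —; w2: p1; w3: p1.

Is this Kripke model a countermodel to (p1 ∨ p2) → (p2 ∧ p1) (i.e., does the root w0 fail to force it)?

Yes

w0 ⊮ (p1 ∨ p2) → (p2 ∧ p1): at the accessible world w2, w2 ⊩ p1 ∨ p2 but w2 ⊮ p2 ∧ p1.
w2 ⊮ p2 ∧ p1 since w2 fails p2.
So the root w0 does not force (p1 ∨ p2) → (p2 ∧ p1); the model is a countermodel.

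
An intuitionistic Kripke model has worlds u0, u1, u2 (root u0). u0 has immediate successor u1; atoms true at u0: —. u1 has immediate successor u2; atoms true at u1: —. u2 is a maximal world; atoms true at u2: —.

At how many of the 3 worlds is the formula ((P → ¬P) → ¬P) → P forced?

u0: does not force it — u0 ⊮ ((P → ¬P) → ¬P) → P: already at u0 itself, u0 ⊩ (P → ¬P) → ¬P but u0 ⊮ P.
u1: does not force it — u1 ⊮ ((P → ¬P) → ¬P) → P: already at u1 itself, u1 ⊩ (P → ¬P) → ¬P but u1 ⊮ P.
u2: does not force it.
Worlds forcing the formula: { }.

0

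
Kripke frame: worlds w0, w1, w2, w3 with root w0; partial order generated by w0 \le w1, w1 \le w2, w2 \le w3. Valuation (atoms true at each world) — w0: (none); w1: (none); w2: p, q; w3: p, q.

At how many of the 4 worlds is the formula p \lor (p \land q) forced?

w0: does not force it — w0 \nVdash p \lor (p \land q): neither disjunct is forced at w0.
w1: does not force it — w1 \nVdash p \lor (p \land q): neither disjunct is forced at w1.
w2: forces it.
w3: forces it.
Worlds forcing the formula: {w2, w3}.

2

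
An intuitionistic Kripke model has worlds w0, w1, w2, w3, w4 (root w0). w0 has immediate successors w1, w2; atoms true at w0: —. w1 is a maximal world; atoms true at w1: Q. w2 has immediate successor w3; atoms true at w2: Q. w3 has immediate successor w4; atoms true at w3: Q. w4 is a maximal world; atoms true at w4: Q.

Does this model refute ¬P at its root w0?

No

w0 ⊩ ¬P: no world accessible from w0 forces P.
So the root w0 forces ¬P; the model is not a countermodel.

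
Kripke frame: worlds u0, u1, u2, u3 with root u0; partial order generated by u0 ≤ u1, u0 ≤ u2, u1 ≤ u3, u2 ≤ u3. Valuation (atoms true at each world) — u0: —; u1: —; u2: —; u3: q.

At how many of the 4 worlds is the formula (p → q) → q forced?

1

u0: does not force it — u0 ⊮ (p → q) → q: already at u0 itself, u0 ⊩ p → q but u0 ⊮ q.
u1: does not force it — u1 ⊮ (p → q) → q: already at u1 itself, u1 ⊩ p → q but u1 ⊮ q.
u2: does not force it — u2 ⊮ (p → q) → q: already at u2 itself, u2 ⊩ p → q but u2 ⊮ q.
u3: forces it.
Worlds forcing the formula: {u3}.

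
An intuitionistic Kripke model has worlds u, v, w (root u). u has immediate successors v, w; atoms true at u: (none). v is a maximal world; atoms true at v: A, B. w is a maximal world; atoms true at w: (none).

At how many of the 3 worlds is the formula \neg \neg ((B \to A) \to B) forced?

u: does not force it — u \nVdash \neg \neg ((B \to A) \to B) since w is accessible from u and w \Vdash \neg ((B \to A) \to B).
v: forces it.
w: does not force it — w \nVdash \neg \neg ((B \to A) \to B) since w is accessible from w and w \Vdash \neg ((B \to A) \to B).
Worlds forcing the formula: {v}.

1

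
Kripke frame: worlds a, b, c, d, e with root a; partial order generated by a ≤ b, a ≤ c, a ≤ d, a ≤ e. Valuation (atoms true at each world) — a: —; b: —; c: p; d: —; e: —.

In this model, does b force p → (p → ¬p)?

b ⊩ p → (p → ¬p) vacuously: no world accessible from b forces the antecedent p.

Yes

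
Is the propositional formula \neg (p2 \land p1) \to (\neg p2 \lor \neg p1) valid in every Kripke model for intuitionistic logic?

This is the constructively invalid direction of De Morgan's law for conjunction, which is not intuitionistically valid.
A Kripke countermodel: worlds w0, w1, w2; order generated by w0 \le w1, w0 \le w2; atoms true at each world — w0:{}; w1:{p2}; w2:{p1}.
w0 \nVdash \neg (p2 \land p1) \to (\neg p2 \lor \neg p1): already at w0 itself, w0 \Vdash \neg (p2 \land p1) but w0 \nVdash \neg p2 \lor \neg p1.
w0 \nVdash \neg p2 \lor \neg p1: neither disjunct is forced at w0.
w0 \nVdash \neg p2 since w1 is accessible from w0 and w1 \Vdash p2.
So the root w0 does not force the formula.

No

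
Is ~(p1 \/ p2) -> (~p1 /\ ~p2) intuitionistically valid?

Yes

This is a constructively valid De Morgan direction (negated disjunction to conjunction of negations), which is intuitionistically derivable.
From ~(p1 \/ p2): if p1 held then p1 \/ p2 would, contradiction — so ~p1; similarly ~p2.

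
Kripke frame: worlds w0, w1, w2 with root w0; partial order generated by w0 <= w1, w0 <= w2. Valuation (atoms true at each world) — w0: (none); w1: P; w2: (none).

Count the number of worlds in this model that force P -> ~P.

w0: does not force it — w0 ||-/- P -> ~P: at the accessible world w1, w1 ||- P but w1 ||-/- ~P.
w1: does not force it.
w2: forces it.
Worlds forcing the formula: {w2}.

1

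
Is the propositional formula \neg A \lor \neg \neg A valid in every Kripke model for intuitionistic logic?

No

This is the weak law of excluded middle, which is not intuitionistically valid.
A Kripke countermodel: worlds 0, 1, 2; order generated by 0 \le 1, 0 \le 2; atoms true at each world — 0:{}; 1:{A}; 2:{}.
0 \nVdash \neg A \lor \neg \neg A: neither disjunct is forced at 0.
0 \nVdash \neg A since 1 is accessible from 0 and 1 \Vdash A.
So the root 0 does not force the formula.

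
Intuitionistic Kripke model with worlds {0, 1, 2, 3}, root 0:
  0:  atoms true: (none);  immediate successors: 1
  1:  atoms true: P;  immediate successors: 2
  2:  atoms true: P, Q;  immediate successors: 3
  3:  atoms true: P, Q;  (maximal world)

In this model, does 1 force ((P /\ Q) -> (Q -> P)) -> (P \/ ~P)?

1 ||- ((P /\ Q) -> (Q -> P)) -> (P \/ ~P): every world accessible from 1 that forces (P /\ Q) -> (Q -> P) (namely 1, 2, 3) also forces P \/ ~P.

Yes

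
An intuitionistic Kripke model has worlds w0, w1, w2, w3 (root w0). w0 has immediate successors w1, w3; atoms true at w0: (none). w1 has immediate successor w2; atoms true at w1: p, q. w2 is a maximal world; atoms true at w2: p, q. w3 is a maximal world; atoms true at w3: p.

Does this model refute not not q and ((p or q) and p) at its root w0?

w0 does not force not not q and ((p or q) and p) since w0 fails not not q.
So the root w0 does not force not not q and ((p or q) and p); the model is a countermodel.

Yes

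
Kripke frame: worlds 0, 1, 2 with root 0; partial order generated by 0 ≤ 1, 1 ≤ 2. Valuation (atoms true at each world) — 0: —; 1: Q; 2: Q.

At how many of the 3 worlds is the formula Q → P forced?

0: does not force it — 0 ⊮ Q → P: at the accessible world 1, 1 ⊩ Q but 1 ⊮ P.
1: does not force it — 1 ⊮ Q → P: already at 1 itself, 1 ⊩ Q but 1 ⊮ P.
2: does not force it.
Worlds forcing the formula: { }.

0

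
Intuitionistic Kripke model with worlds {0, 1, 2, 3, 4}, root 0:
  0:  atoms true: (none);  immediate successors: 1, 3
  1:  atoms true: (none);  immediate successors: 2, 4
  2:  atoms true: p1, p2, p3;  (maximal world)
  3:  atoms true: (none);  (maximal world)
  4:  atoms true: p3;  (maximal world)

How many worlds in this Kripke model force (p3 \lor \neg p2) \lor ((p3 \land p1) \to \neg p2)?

3

0: does not force it — 0 \nVdash (p3 \lor \neg p2) \lor ((p3 \land p1) \to \neg p2): neither disjunct is forced at 0.
1: does not force it.
2: forces it.
3: forces it.
4: forces it.
Worlds forcing the formula: {2, 3, 4}.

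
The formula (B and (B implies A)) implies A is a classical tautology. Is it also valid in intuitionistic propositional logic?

Yes

This is modus ponens in implicational form, which is intuitionistically derivable.
If a world forces B and B implies A, then applying the implication at that world (which is accessible from itself) gives A.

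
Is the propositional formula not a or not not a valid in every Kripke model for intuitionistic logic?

This is the weak law of excluded middle, which is not intuitionistically valid.
A Kripke countermodel: worlds 0, 1, 2; order generated by 0 <= 1, 0 <= 2; atoms true at each world — 0:{}; 1:{a}; 2:{}.
0 does not force not a or not not a: neither disjunct is forced at 0.
0 does not force not a since 1 is accessible from 0 and 1 forces a.
So the root 0 does not force the formula.

No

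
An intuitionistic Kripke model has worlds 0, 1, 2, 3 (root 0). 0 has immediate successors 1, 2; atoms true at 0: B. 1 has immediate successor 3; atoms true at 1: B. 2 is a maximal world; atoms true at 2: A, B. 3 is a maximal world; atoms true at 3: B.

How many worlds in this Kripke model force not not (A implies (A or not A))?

0: forces it.
1: forces it.
2: forces it.
3: forces it.
Worlds forcing the formula: {0, 1, 2, 3}.

4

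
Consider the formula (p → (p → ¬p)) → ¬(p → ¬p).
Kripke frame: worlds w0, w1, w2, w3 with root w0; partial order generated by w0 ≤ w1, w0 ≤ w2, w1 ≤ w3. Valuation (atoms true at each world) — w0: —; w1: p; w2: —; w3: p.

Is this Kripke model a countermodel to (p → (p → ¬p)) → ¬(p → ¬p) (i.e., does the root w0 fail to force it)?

Yes

w0 ⊮ (p → (p → ¬p)) → ¬(p → ¬p): at the accessible world w2, w2 ⊩ p → (p → ¬p) but w2 ⊮ ¬(p → ¬p).
w2 ⊮ ¬(p → ¬p) since w2 is accessible from w2 and w2 ⊩ p → ¬p.
w2 ⊩ p → ¬p vacuously: no world accessible from w2 forces the antecedent p.
So the root w0 does not force (p → (p → ¬p)) → ¬(p → ¬p); the model is a countermodel.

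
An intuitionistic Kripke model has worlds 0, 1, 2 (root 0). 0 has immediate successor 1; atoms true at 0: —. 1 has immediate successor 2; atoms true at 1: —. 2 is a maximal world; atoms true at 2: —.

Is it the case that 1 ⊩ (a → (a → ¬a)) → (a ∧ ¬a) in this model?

No

1 ⊮ (a → (a → ¬a)) → (a ∧ ¬a): already at 1 itself, 1 ⊩ a → (a → ¬a) but 1 ⊮ a ∧ ¬a.
1 ⊮ a ∧ ¬a since 1 fails a.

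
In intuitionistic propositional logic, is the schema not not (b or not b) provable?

Yes

This is the double negation of excluded middle, which is intuitionistically derivable.
Assuming not (b or not b): from b we'd get b or not b, so not b; but then b or not b again — contradiction. Hence not not (b or not b).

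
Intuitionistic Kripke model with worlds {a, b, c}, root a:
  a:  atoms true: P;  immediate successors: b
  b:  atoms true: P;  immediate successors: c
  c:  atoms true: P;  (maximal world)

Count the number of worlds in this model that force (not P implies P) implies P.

3

a: forces it.
b: forces it.
c: forces it.
Worlds forcing the formula: {a, b, c}.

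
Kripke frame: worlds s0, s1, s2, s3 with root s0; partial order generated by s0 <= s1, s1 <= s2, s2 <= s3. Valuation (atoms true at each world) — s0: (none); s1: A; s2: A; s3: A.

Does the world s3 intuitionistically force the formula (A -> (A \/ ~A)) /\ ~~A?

s3 ||- (A -> (A \/ ~A)) /\ ~~A since s3 forces both conjuncts.

Yes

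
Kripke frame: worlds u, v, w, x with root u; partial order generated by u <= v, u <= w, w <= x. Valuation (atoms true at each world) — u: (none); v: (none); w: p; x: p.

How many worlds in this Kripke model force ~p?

u: does not force it — u ||-/- ~p since w is accessible from u and w ||- p.
v: forces it.
w: does not force it.
x: does not force it.
Worlds forcing the formula: {v}.

1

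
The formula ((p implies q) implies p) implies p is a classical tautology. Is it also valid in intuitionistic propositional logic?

This is Peirce's law, which is not intuitionistically valid.
A Kripke countermodel: worlds w0, w1; order generated by w0 <= w1; atoms true at each world — w0:{}; w1:{p}.
w0 does not force ((p implies q) implies p) implies p: already at w0 itself, w0 forces (p implies q) implies p but w0 does not force p.
w0 lacks atom p, so w0 does not force p.
So the root w0 does not force the formula.

No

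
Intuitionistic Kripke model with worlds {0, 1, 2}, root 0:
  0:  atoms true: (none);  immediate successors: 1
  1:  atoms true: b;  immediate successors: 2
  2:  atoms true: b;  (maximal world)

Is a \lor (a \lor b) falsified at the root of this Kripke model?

0 \nVdash a \lor (a \lor b): neither disjunct is forced at 0.
0 lacks atom a, so 0 \nVdash a.
So the root 0 does not force a \lor (a \lor b); the model is a countermodel.

Yes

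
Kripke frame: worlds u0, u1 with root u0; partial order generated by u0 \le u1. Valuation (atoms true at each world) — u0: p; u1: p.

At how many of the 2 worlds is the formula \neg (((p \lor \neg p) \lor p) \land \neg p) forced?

2

u0: forces it.
u1: forces it.
Worlds forcing the formula: {u0, u1}.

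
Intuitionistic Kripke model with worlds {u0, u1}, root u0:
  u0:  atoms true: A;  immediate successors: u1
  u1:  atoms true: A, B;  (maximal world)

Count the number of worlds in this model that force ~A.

0

u0: does not force it — u0 ||-/- ~A since u0 is accessible from u0 and u0 ||- A.
u1: does not force it.
Worlds forcing the formula: { }.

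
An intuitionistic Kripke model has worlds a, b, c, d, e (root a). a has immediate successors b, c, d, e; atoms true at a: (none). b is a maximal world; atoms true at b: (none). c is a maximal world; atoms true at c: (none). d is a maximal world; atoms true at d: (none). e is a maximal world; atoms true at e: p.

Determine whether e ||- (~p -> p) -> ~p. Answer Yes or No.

e ||-/- (~p -> p) -> ~p: already at e itself, e ||- ~p -> p but e ||-/- ~p.
e ||-/- ~p since e is accessible from e and e ||- p.

No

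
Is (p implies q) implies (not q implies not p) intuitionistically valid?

Yes

This is the forward direction of contraposition, which is intuitionistically derivable.
Assume p implies q and not q. If p held then q would follow, contradicting not q; so not p.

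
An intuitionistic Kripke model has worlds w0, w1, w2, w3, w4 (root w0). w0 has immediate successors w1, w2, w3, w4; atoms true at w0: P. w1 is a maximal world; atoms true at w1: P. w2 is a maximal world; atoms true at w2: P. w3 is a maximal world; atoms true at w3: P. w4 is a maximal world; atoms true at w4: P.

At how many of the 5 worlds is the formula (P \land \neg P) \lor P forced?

w0: forces it.
w1: forces it.
w2: forces it.
w3: forces it.
w4: forces it.
Worlds forcing the formula: {w0, w1, w2, w3, w4}.

5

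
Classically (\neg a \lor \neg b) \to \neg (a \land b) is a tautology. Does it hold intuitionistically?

Yes

This is a constructively valid De Morgan direction (disjunction of negations to negated conjunction), which is intuitionistically derivable.
If \neg a holds at a world then no accessible world forces a, hence none forces a \land b; likewise for \neg b.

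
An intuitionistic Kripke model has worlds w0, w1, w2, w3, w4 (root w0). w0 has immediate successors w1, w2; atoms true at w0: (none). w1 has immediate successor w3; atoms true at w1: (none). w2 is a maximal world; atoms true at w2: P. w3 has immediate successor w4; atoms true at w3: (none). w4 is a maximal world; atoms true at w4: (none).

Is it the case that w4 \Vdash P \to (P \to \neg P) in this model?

Yes

w4 \Vdash P \to (P \to \neg P) vacuously: no world accessible from w4 forces the antecedent P.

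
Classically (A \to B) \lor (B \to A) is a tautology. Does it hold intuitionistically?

This is the Gödel–Dummett linearity axiom, which is not intuitionistically valid.
A Kripke countermodel: worlds w0, w1, w2; order generated by w0 \le w1, w0 \le w2; atoms true at each world — w0:{}; w1:{A}; w2:{B}.
w0 \nVdash (A \to B) \lor (B \to A): neither disjunct is forced at w0.
w0 \nVdash A \to B: at the accessible world w1, w1 \Vdash A but w1 \nVdash B.
w1 lacks atom B, so w1 \nVdash B.
So the root w0 does not force the formula.

No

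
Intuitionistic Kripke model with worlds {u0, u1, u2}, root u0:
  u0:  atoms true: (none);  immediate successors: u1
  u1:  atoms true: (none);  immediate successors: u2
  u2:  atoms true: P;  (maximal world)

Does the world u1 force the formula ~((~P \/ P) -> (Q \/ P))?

No

u1 ||-/- ~((~P \/ P) -> (Q \/ P)) since u1 is accessible from u1 and u1 ||- (~P \/ P) -> (Q \/ P).
u1 ||- (~P \/ P) -> (Q \/ P): every world accessible from u1 that forces ~P \/ P (namely u2) also forces Q \/ P.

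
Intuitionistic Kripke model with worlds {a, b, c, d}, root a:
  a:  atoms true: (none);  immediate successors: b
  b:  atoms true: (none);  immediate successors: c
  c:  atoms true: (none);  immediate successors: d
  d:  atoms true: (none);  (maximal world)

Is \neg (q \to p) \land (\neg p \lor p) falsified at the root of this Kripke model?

Yes

a \nVdash \neg (q \to p) \land (\neg p \lor p) since a fails \neg (q \to p).
So the root a does not force \neg (q \to p) \land (\neg p \lor p); the model is a countermodel.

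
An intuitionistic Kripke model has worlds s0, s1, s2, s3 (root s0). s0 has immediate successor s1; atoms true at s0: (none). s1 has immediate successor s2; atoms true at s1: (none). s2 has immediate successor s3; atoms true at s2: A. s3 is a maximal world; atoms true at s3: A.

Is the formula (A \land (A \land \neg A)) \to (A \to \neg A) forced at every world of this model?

Yes

s0 \Vdash (A \land (A \land \neg A)) \to (A \to \neg A) vacuously: no world accessible from s0 forces the antecedent A \land (A \land \neg A).
Since the root s0 forces (A \land (A \land \neg A)) \to (A \to \neg A) and forcing is persistent (monotone upward), every world forces it.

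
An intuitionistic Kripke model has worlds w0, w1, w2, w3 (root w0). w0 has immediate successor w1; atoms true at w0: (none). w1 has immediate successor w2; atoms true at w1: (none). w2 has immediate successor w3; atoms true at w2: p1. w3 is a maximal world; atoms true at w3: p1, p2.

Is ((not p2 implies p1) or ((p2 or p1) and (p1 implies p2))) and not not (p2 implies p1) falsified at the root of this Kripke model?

No

w0 forces ((not p2 implies p1) or ((p2 or p1) and (p1 implies p2))) and not not (p2 implies p1) since w0 forces both conjuncts.
So the root w0 forces ((not p2 implies p1) or ((p2 or p1) and (p1 implies p2))) and not not (p2 implies p1); the model is not a countermodel.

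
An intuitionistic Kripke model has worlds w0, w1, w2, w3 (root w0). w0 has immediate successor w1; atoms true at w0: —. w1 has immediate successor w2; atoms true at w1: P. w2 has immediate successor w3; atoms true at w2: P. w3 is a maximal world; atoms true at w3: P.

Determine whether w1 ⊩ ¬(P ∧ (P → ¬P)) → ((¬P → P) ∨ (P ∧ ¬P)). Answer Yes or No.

w1 ⊩ ¬(P ∧ (P → ¬P)) → ((¬P → P) ∨ (P ∧ ¬P)): every world accessible from w1 that forces ¬(P ∧ (P → ¬P)) (namely w1, w2, w3) also forces (¬P → P) ∨ (P ∧ ¬P).

Yes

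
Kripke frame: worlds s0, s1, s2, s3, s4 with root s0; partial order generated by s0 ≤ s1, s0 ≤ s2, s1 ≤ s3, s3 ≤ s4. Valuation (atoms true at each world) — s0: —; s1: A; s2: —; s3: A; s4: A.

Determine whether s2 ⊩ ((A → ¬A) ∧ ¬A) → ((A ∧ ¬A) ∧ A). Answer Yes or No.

No

s2 ⊮ ((A → ¬A) ∧ ¬A) → ((A ∧ ¬A) ∧ A): already at s2 itself, s2 ⊩ (A → ¬A) ∧ ¬A but s2 ⊮ (A ∧ ¬A) ∧ A.
s2 ⊮ (A ∧ ¬A) ∧ A since s2 fails A ∧ ¬A.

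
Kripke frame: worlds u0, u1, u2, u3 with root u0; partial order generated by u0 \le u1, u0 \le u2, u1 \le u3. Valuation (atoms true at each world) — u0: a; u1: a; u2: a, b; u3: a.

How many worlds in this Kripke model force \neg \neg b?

u0: does not force it — u0 \nVdash \neg \neg b since u1 is accessible from u0 and u1 \Vdash \neg b.
u1: does not force it — u1 \nVdash \neg \neg b since u1 is accessible from u1 and u1 \Vdash \neg b.
u2: forces it.
u3: does not force it.
Worlds forcing the formula: {u2}.

1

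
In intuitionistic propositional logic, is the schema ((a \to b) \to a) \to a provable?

No

This is Peirce's law, which is not intuitionistically valid.
A Kripke countermodel: worlds w0, w1; order generated by w0 \le w1; atoms true at each world — w0:{}; w1:{a}.
w0 \nVdash ((a \to b) \to a) \to a: already at w0 itself, w0 \Vdash (a \to b) \to a but w0 \nVdash a.
w0 lacks atom a, so w0 \nVdash a.
So the root w0 does not force the formula.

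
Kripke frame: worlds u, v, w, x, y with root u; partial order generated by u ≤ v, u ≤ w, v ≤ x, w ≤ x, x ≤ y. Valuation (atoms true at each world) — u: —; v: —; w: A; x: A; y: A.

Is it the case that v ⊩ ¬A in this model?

v ⊮ ¬A since x is accessible from v and x ⊩ A.

No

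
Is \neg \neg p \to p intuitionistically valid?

This is double-negation elimination, which is not intuitionistically valid.
A Kripke countermodel: worlds u, v; order generated by u \le v; atoms true at each world — u:{}; v:{p}.
u \nVdash \neg \neg p \to p: already at u itself, u \Vdash \neg \neg p but u \nVdash p.
u lacks atom p, so u \nVdash p.
So the root u does not force the formula.

No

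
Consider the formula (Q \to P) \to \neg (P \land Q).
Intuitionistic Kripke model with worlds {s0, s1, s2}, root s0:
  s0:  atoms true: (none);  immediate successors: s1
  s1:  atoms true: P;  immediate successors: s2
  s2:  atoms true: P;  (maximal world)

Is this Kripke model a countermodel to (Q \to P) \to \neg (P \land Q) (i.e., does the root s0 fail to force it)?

No

s0 \Vdash (Q \to P) \to \neg (P \land Q): every world accessible from s0 that forces Q \to P (namely s0, s1, s2) also forces \neg (P \land Q).
So the root s0 forces (Q \to P) \to \neg (P \land Q); the model is not a countermodel.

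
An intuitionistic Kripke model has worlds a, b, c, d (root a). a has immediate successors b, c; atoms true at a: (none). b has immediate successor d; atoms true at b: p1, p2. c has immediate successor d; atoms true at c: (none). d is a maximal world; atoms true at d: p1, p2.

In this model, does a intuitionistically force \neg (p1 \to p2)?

a \nVdash \neg (p1 \to p2) since a is accessible from a and a \Vdash p1 \to p2.
a \Vdash p1 \to p2: every world accessible from a that forces p1 (namely b, d) also forces p2.

No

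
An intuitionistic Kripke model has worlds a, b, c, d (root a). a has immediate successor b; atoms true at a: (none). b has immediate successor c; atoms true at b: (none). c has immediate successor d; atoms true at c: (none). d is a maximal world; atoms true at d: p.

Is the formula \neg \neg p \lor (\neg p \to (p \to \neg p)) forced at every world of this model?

Yes

a \Vdash \neg \neg p \lor (\neg p \to (p \to \neg p)) via the disjunct \neg \neg p.
Since the root a forces \neg \neg p \lor (\neg p \to (p \to \neg p)) and forcing is persistent (monotone upward), every world forces it.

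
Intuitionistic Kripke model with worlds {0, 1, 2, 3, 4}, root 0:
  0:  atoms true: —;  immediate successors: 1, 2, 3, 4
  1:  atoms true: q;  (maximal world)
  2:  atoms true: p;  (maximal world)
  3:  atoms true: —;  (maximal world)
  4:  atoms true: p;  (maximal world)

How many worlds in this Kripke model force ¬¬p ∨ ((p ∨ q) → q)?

0: does not force it — 0 ⊮ ¬¬p ∨ ((p ∨ q) → q): neither disjunct is forced at 0.
1: forces it.
2: forces it.
3: forces it.
4: forces it.
Worlds forcing the formula: {1, 2, 3, 4}.

4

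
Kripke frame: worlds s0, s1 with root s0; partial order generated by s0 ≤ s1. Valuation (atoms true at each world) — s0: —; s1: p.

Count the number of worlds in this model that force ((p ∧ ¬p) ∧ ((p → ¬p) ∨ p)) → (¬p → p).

2

s0: forces it.
s1: forces it.
Worlds forcing the formula: {s0, s1}.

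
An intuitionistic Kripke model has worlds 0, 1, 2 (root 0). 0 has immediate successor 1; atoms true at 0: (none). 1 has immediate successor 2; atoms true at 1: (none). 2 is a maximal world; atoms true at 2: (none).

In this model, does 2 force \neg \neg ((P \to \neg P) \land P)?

2 \nVdash \neg \neg ((P \to \neg P) \land P) since 2 is accessible from 2 and 2 \Vdash \neg ((P \to \neg P) \land P).
2 \Vdash \neg ((P \to \neg P) \land P): no world accessible from 2 forces (P \to \neg P) \land P.

No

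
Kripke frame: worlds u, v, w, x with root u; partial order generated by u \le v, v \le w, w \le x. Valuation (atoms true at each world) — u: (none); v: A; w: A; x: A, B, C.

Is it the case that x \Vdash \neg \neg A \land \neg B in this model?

No

x \nVdash \neg \neg A \land \neg B since x fails \neg B.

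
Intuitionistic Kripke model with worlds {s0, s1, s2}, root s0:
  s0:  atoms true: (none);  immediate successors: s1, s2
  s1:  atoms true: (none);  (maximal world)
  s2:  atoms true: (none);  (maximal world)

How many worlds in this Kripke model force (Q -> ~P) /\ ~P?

s0: forces it.
s1: forces it.
s2: forces it.
Worlds forcing the formula: {s0, s1, s2}.

3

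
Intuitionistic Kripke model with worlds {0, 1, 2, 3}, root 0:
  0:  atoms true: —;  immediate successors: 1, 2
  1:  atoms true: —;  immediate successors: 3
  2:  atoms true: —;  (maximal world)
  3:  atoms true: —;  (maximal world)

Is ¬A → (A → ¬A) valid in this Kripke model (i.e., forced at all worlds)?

0 ⊩ ¬A → (A → ¬A): every world accessible from 0 that forces ¬A (namely 0, 1, 2, 3) also forces A → ¬A.
Since the root 0 forces ¬A → (A → ¬A) and forcing is persistent (monotone upward), every world forces it.

Yes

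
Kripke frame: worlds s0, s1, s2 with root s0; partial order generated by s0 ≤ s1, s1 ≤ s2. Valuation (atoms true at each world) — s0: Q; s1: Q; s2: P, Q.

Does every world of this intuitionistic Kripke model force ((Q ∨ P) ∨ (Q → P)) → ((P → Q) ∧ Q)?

s0 ⊩ ((Q ∨ P) ∨ (Q → P)) → ((P → Q) ∧ Q): every world accessible from s0 that forces (Q ∨ P) ∨ (Q → P) (namely s0, s1, s2) also forces (P → Q) ∧ Q.
Since the root s0 forces ((Q ∨ P) ∨ (Q → P)) → ((P → Q) ∧ Q) and forcing is persistent (monotone upward), every world forces it.

Yes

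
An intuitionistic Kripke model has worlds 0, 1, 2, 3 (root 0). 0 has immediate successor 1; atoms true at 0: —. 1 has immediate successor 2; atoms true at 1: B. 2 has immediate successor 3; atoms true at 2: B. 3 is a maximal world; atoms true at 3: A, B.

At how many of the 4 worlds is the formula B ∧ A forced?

0: does not force it — 0 ⊮ B ∧ A since 0 fails B.
1: does not force it — 1 ⊮ B ∧ A since 1 fails A.
2: does not force it.
3: forces it.
Worlds forcing the formula: {3}.

1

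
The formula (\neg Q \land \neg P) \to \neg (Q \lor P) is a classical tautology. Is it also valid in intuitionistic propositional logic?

Yes

This is a constructively valid De Morgan direction (conjunction of negations to negated disjunction), which is intuitionistically derivable.
If both \neg Q and \neg P hold at a world, no accessible world forces Q or forces P, so none forces Q \lor P.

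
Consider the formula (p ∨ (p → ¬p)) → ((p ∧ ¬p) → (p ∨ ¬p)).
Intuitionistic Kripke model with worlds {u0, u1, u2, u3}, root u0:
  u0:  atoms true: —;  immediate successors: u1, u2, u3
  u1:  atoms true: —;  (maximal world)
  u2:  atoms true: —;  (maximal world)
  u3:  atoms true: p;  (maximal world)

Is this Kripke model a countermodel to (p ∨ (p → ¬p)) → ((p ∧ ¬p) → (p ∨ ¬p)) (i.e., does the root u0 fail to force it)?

u0 ⊩ (p ∨ (p → ¬p)) → ((p ∧ ¬p) → (p ∨ ¬p)): every world accessible from u0 that forces p ∨ (p → ¬p) (namely u1, u2, u3) also forces (p ∧ ¬p) → (p ∨ ¬p).
So the root u0 forces (p ∨ (p → ¬p)) → ((p ∧ ¬p) → (p ∨ ¬p)); the model is not a countermodel.

No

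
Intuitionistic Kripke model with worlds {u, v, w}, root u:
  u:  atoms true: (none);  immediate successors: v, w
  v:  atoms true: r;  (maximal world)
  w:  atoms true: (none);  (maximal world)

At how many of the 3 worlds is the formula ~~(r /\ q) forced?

0

u: does not force it — u ||-/- ~~(r /\ q) since u is accessible from u and u ||- ~(r /\ q).
v: does not force it.
w: does not force it.
Worlds forcing the formula: { }.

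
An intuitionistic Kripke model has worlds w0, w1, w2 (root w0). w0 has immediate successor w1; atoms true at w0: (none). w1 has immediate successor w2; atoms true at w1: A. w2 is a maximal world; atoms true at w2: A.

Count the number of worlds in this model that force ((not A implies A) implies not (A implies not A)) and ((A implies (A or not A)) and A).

w0: does not force it — w0 does not force ((not A implies A) implies not (A implies not A)) and ((A implies (A or not A)) and A) since w0 fails (A implies (A or not A)) and A.
w1: forces it.
w2: forces it.
Worlds forcing the formula: {w1, w2}.

2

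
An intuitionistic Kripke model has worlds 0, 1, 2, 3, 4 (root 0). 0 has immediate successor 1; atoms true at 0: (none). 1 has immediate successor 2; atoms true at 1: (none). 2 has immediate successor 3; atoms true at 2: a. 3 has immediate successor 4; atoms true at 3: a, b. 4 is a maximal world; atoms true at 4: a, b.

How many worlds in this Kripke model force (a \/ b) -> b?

2

0: does not force it — 0 ||-/- (a \/ b) -> b: at the accessible world 2, 2 ||- a \/ b but 2 ||-/- b.
1: does not force it.
2: does not force it.
3: forces it.
4: forces it.
Worlds forcing the formula: {3, 4}.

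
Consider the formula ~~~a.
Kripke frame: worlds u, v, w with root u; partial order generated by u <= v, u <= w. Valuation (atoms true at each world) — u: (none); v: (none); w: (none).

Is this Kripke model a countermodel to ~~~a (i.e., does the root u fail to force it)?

No

u ||- ~~~a: no world accessible from u forces ~~a.
So the root u forces ~~~a; the model is not a countermodel.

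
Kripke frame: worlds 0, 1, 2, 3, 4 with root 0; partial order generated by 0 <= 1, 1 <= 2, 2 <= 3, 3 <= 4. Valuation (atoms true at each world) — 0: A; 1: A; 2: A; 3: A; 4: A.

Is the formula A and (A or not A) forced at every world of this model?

0 forces A and (A or not A) since 0 forces both conjuncts.
Since the root 0 forces A and (A or not A) and forcing is persistent (monotone upward), every world forces it.

Yes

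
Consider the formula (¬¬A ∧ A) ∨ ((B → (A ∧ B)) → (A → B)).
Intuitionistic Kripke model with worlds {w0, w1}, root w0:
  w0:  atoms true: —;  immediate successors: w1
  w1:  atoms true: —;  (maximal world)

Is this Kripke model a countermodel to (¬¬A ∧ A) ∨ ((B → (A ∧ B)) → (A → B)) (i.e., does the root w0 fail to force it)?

w0 ⊩ (¬¬A ∧ A) ∨ ((B → (A ∧ B)) → (A → B)) via the disjunct (B → (A ∧ B)) → (A → B).
So the root w0 forces (¬¬A ∧ A) ∨ ((B → (A ∧ B)) → (A → B)); the model is not a countermodel.

No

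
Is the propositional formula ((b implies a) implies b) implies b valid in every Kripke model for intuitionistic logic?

This is Peirce's law, which is not intuitionistically valid.
A Kripke countermodel: worlds 0, 1; order generated by 0 <= 1; atoms true at each world — 0:{}; 1:{b}.
0 does not force ((b implies a) implies b) implies b: already at 0 itself, 0 forces (b implies a) implies b but 0 does not force b.
0 lacks atom b, so 0 does not force b.
So the root 0 does not force the formula.

No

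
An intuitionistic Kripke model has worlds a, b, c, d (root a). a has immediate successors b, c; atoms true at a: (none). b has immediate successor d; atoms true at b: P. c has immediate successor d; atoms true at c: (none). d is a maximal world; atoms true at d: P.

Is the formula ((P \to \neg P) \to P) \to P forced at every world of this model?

No

Not every world: a \nVdash ((P \to \neg P) \to P) \to P.
a \nVdash ((P \to \neg P) \to P) \to P: already at a itself, a \Vdash (P \to \neg P) \to P but a \nVdash P.
a lacks atom P, so a \nVdash P.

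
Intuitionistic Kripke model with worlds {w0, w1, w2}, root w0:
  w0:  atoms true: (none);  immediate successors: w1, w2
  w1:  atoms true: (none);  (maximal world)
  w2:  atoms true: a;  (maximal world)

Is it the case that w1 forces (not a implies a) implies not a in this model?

w1 forces (not a implies a) implies not a vacuously: no world accessible from w1 forces the antecedent not a implies a.

Yes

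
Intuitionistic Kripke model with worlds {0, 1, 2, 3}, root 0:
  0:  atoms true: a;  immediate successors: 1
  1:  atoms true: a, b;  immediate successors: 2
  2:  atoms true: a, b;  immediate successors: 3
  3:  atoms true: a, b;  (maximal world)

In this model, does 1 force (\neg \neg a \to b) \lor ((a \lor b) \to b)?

Yes

1 \Vdash (\neg \neg a \to b) \lor ((a \lor b) \to b) via the disjunct \neg \neg a \to b.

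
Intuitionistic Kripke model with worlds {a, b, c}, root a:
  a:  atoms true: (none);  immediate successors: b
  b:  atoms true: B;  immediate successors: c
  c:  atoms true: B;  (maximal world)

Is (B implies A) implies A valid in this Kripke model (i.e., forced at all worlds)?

Yes

a forces (B implies A) implies A vacuously: no world accessible from a forces the antecedent B implies A.
Since the root a forces (B implies A) implies A and forcing is persistent (monotone upward), every world forces it.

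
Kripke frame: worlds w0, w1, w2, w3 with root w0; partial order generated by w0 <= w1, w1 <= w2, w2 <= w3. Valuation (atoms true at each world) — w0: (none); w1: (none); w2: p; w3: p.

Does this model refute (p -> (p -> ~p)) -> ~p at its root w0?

No

w0 ||- (p -> (p -> ~p)) -> ~p vacuously: no world accessible from w0 forces the antecedent p -> (p -> ~p).
So the root w0 forces (p -> (p -> ~p)) -> ~p; the model is not a countermodel.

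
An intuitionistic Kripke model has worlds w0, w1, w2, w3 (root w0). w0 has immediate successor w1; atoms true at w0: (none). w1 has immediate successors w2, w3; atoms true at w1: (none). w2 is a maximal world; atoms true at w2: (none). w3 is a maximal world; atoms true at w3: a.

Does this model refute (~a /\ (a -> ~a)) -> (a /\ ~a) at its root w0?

Yes

w0 ||-/- (~a /\ (a -> ~a)) -> (a /\ ~a): at the accessible world w2, w2 ||- ~a /\ (a -> ~a) but w2 ||-/- a /\ ~a.
w2 ||-/- a /\ ~a since w2 fails a.
So the root w0 does not force (~a /\ (a -> ~a)) -> (a /\ ~a); the model is a countermodel.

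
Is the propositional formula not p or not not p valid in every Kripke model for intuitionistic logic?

No

This is the weak law of excluded middle, which is not intuitionistically valid.
A Kripke countermodel: worlds 0, 1, 2; order generated by 0 <= 1, 0 <= 2; atoms true at each world — 0:{}; 1:{p}; 2:{}.
0 does not force not p or not not p: neither disjunct is forced at 0.
0 does not force not p since 1 is accessible from 0 and 1 forces p.
So the root 0 does not force the formula.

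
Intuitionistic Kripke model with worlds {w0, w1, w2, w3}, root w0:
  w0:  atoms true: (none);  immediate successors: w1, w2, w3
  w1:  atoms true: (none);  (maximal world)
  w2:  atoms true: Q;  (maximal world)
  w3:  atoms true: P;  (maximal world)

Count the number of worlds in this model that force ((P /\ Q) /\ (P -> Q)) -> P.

w0: forces it.
w1: forces it.
w2: forces it.
w3: forces it.
Worlds forcing the formula: {w0, w1, w2, w3}.

4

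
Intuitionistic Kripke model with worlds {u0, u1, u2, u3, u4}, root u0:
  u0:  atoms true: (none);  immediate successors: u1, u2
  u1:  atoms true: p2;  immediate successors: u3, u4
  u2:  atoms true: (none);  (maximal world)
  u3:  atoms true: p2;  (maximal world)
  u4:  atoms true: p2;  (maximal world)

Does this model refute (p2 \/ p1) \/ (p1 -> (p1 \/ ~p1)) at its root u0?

u0 ||- (p2 \/ p1) \/ (p1 -> (p1 \/ ~p1)) via the disjunct p1 -> (p1 \/ ~p1).
So the root u0 forces (p2 \/ p1) \/ (p1 -> (p1 \/ ~p1)); the model is not a countermodel.

No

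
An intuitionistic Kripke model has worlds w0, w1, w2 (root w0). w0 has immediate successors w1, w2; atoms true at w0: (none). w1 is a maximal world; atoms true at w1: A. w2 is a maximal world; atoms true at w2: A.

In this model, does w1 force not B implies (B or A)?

w1 forces not B implies (B or A): every world accessible from w1 that forces not B (namely w1) also forces B or A.

Yes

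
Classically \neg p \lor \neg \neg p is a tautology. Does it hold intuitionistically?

This is the weak law of excluded middle, which is not intuitionistically valid.
A Kripke countermodel: worlds u0, u1, u2; order generated by u0 \le u1, u0 \le u2; atoms true at each world — u0:{}; u1:{p}; u2:{}.
u0 \nVdash \neg p \lor \neg \neg p: neither disjunct is forced at u0.
u0 \nVdash \neg p since u1 is accessible from u0 and u1 \Vdash p.
So the root u0 does not force the formula.

No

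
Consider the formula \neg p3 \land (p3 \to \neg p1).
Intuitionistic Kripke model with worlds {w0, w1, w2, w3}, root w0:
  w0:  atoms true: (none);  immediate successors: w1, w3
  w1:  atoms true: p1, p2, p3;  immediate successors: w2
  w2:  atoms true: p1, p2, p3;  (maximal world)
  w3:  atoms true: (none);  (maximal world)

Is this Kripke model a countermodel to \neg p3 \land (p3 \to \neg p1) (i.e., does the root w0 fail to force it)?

w0 \nVdash \neg p3 \land (p3 \to \neg p1) since w0 fails \neg p3.
So the root w0 does not force \neg p3 \land (p3 \to \neg p1); the model is a countermodel.

Yes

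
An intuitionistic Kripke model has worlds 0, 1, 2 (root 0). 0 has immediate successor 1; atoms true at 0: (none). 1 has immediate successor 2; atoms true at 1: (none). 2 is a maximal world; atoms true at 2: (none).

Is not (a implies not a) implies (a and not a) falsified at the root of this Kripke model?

0 forces not (a implies not a) implies (a and not a) vacuously: no world accessible from 0 forces the antecedent not (a implies not a).
So the root 0 forces not (a implies not a) implies (a and not a); the model is not a countermodel.

No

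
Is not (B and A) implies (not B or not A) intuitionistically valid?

No

This is the constructively invalid direction of De Morgan's law for conjunction, which is not intuitionistically valid.
A Kripke countermodel: worlds s0, s1, s2; order generated by s0 <= s1, s0 <= s2; atoms true at each world — s0:{}; s1:{B}; s2:{A}.
s0 does not force not (B and A) implies (not B or not A): already at s0 itself, s0 forces not (B and A) but s0 does not force not B or not A.
s0 does not force not B or not A: neither disjunct is forced at s0.
s0 does not force not B since s1 is accessible from s0 and s1 forces B.
So the root s0 does not force the formula.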